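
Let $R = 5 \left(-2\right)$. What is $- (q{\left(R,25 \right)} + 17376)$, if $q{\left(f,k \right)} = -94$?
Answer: $-17282$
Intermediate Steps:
$R = -10$
$- (q{\left(R,25 \right)} + 17376) = - (-94 + 17376) = \left(-1\right) 17282 = -17282$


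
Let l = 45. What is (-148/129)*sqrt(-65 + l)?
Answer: -296*I*sqrt(5)/129 ≈ -5.1308*I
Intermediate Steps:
(-148/129)*sqrt(-65 + l) = (-148/129)*sqrt(-65 + 45) = (-148*1/129)*sqrt(-20) = -296*I*sqrt(5)/129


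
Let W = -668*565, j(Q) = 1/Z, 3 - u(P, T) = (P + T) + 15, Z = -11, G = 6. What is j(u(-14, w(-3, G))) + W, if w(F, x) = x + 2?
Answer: -4151621/11 ≈ -3.7742e+5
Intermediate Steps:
w(F, x) = 2 + x
u(P, T) = -12 - P - T (u(P, T) = 3 - ((P + T) + 15) = 3 - (15 + P + T) = 3 + (-15 - P - T) = -12 - P - T)
j(Q) = -1/11 (j(Q) = 1/(-11) = -1/11)
W = -377420
j(u(-14, w(-3, G))) + W = -1/11 - 377420 = -4151621/11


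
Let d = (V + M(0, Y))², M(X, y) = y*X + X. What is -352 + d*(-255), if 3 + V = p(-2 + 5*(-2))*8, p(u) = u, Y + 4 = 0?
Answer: -2499607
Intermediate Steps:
Y = -4 (Y = -4 + 0 = -4)
V = -99 (V = -3 + (-2 + 5*(-2))*8 = -3 + (-2 - 10)*8 = -3 - 12*8 = -3 - 96 = -99)
M(X, y) = X + X*y (M(X, y) = X*y + X = X + X*y)
d = 9801 (d = (-99 + 0*(1 - 4))² = (-99 + 0*(-3))² = (-99 + 0)² = (-99)² = 9801)
-352 + d*(-255) = -352 + 9801*(-255) = -352 - 2499255 = -2499607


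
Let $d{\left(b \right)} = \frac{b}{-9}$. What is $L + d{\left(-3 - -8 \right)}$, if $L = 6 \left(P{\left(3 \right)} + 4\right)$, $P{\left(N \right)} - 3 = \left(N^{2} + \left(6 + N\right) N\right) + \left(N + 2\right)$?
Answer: $\frac{2587}{9} \approx 287.44$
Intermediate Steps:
$P{\left(N \right)} = 5 + N + N^{2} + N \left(6 + N\right)$ ($P{\left(N \right)} = 3 + \left(\left(N^{2} + \left(6 + N\right) N\right) + \left(N + 2\right)\right) = 3 + \left(\left(N^{2} + N \left(6 + N\right)\right) + \left(2 + N\right)\right) = 3 + \left(2 + N + N^{2} + N \left(6 + N\right)\right) = 5 + N + N^{2} + N \left(6 + N\right)$)
$d{\left(b \right)} = - \frac{b}{9}$ ($d{\left(b \right)} = b \left(- \frac{1}{9}\right) = - \frac{b}{9}$)
$L = 288$ ($L = 6 \left(\left(5 + 2 \cdot 3^{2} + 7 \cdot 3\right) + 4\right) = 6 \left(\left(5 + 2 \cdot 9 + 21\right) + 4\right) = 6 \left(\left(5 + 18 + 21\right) + 4\right) = 6 \left(44 + 4\right) = 6 \cdot 48 = 288$)
$L + d{\left(-3 - -8 \right)} = 288 - \frac{-3 - -8}{9} = 288 - \frac{-3 + 8}{9} = 288 - \frac{5}{9} = \frac{2587}{9}$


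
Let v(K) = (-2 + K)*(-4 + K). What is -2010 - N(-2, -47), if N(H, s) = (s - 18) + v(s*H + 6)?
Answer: -11353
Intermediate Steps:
v(K) = (-4 + K)*(-2 + K)
N(H, s) = -46 + s + (6 + H*s)**2 - 6*H*s (N(H, s) = (s - 18) + (8 + (s*H + 6)**2 - 6*(s*H + 6)) = (-18 + s) + (8 + (H*s + 6)**2 - 6*(H*s + 6)) = (-18 + s) + (8 + (6 + H*s)**2 - 6*(6 + H*s)) = (-18 + s) + (8 + (6 + H*s)**2 + (-36 - 6*H*s)) = (-18 + s) + (-28 + (6 + H*s)**2 - 6*H*s) = -46 + s + (6 + H*s)**2 - 6*H*s)
-2010 - N(-2, -47) = -2010 - (-46 - 47 + (6 - 2*(-47))**2 - 6*(-2)*(-47)) = -2010 - (-46 - 47 + (6 + 94)**2 - 564) = -2010 - (-46 - 47 + 100**2 - 564) = -2010 - (-46 - 47 + 10000 - 564) = -2010 - 1*9343 = -2010 - 9343 = -11353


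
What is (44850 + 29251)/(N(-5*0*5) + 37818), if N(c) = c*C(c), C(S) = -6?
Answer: 74101/37818 ≈ 1.9594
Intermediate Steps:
N(c) = -6*c (N(c) = c*(-6) = -6*c)
(44850 + 29251)/(N(-5*0*5) + 37818) = (44850 + 29251)/(-6*(-5*0)*5 + 37818) = 74101/(-0*5 + 37818) = 74101/(-6*0 + 37818) = 74101/(0 + 37818) = 74101/37818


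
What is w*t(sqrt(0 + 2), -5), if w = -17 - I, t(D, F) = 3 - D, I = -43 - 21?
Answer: 141 - 47*sqrt(2) ≈ 74.532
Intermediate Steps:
I = -64
w = 47 (w = -17 - 1*(-64) = -17 + 64 = 47)
w*t(sqrt(0 + 2), -5) = 47*(3 - sqrt(0 + 2)) = 47*(3 - sqrt(2)) = 141 - 47*sqrt(2)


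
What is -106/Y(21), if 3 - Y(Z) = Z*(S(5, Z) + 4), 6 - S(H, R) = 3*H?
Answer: -53/54 ≈ -0.98148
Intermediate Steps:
S(H, R) = 6 - 3*H
Y(Z) = 3 + 5*Z (Y(Z) = 3 - Z*((6 - 3*5) + 4) = 3 - Z*((6 - 15) + 4) = 3 - Z*(-9 + 4) = 3 - Z*(-5) = 3 - (-5)*Z = 3 + 5*Z)
-106/Y(21) = -106/(3 + 5*21) = -106/(3 + 105) = -106/108 = -106*1/108 = -53/54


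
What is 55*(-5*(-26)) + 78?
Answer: 7228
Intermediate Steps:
55*(-5*(-26)) + 78 = 55*130 + 78 = 7150 + 78 = 7228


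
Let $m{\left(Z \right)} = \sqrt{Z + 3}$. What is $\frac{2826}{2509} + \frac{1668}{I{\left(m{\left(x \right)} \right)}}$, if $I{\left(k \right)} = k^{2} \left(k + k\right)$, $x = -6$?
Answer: $\frac{2826}{2509} + \frac{278 i \sqrt{3}}{3} \approx 1.1263 + 160.5 i$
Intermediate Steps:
$m{\left(Z \right)} = \sqrt{3 + Z}$
$I{\left(k \right)} = 2 k^{3}$ ($I{\left(k \right)} = k^{2} \cdot 2 k = 2 k^{3}$)
$\frac{2826}{2509} + \frac{1668}{I{\left(m{\left(x \right)} \right)}} = \frac{2826}{2509} + \frac{1668}{2 \left(\sqrt{3 - 6}\right)^{3}} = 2826 \cdot \frac{1}{2509} + \frac{1668}{2 \left(\sqrt{-3}\right)^{3}} = \frac{2826}{2509} + \frac{1668}{2 \left(i \sqrt{3}\right)^{3}} = \frac{2826}{2509} + \frac{1668}{2 \left(- 3 i \sqrt{3}\right)} = \frac{2826}{2509} + \frac{1668}{\left(-6\right) i \sqrt{3}} = \frac{2826}{2509} + 1668 \frac{i \sqrt{3}}{18} = \frac{2826}{2509} + \frac{278 i \sqrt{3}}{3}$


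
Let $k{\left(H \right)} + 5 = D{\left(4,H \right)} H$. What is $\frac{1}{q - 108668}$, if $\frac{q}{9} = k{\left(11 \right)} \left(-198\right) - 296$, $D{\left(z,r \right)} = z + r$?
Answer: $- \frac{1}{396452} \approx -2.5224 \cdot 10^{-6}$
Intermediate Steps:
$D{\left(z,r \right)} = r + z$
$k{\left(H \right)} = -5 + H \left(4 + H\right)$ ($k{\left(H \right)} = -5 + \left(H + 4\right) H = -5 + \left(4 + H\right) H = -5 + H \left(4 + H\right)$)
$q = -287784$ ($q = 9 \left(\left(-5 + 11 \left(4 + 11\right)\right) \left(-198\right) - 296\right) = 9 \left(\left(-5 + 11 \cdot 15\right) \left(-198\right) - 296\right) = 9 \left(\left(-5 + 165\right) \left(-198\right) - 296\right) = 9 \left(160 \left(-198\right) - 296\right) = 9 \left(-31680 - 296\right) = 9 \left(-31976\right) = -287784$)
$\frac{1}{q - 108668} = \frac{1}{-287784 - 108668} = \frac{1}{-396452} = - \frac{1}{396452}$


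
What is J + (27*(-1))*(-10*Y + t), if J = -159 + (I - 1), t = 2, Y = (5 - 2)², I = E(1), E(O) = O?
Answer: 2217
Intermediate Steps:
I = 1
Y = 9 (Y = 3² = 9)
J = -159 (J = -159 + (1 - 1) = -159 + 0 = -159)
J + (27*(-1))*(-10*Y + t) = -159 + (27*(-1))*(-10*9 + 2) = -159 - 27*(-90 + 2) = -159 - 27*(-88) = -159 + 2376 = 2217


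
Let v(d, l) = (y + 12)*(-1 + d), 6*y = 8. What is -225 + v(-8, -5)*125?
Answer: -15225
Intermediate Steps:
y = 4/3 (y = (1/6)*8 = 4/3 ≈ 1.3333)
v(d, l) = -40/3 + 40*d/3 (v(d, l) = (4/3 + 12)*(-1 + d) = 40*(-1 + d)/3 = -40/3 + 40*d/3)
-225 + v(-8, -5)*125 = -225 + (-40/3 + (40/3)*(-8))*125 = -225 + (-40/3 - 320/3)*125 = -225 - 120*125 = -225 - 15000 = -15225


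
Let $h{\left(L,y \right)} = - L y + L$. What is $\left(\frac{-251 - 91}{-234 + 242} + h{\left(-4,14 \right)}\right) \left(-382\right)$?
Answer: $- \frac{7067}{2} \approx -3533.5$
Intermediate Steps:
$h{\left(L,y \right)} = L - L y$ ($h{\left(L,y \right)} = - L y + L = L - L y$)
$\left(\frac{-251 - 91}{-234 + 242} + h{\left(-4,14 \right)}\right) \left(-382\right) = \left(\frac{-251 - 91}{-234 + 242} - 4 \left(1 - 14\right)\right) \left(-382\right) = \left(\frac{-251 - 91}{8} - 4 \left(1 - 14\right)\right) \left(-382\right) = \left(\left(-342\right) \frac{1}{8} - -52\right) \left(-382\right) = \left(- \frac{171}{4} + 52\right) \left(-382\right) = \frac{37}{4} \left(-382\right) = - \frac{7067}{2}$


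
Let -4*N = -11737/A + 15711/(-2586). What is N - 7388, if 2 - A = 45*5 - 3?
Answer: -255145747/34480 ≈ -7399.8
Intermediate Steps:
A = -220 (A = 2 - (45*5 - 3) = 2 - (225 - 3) = 2 - 1*222 = 2 - 222 = -220)
N = -407507/34480 (N = -(-11737/(-220) + 15711/(-2586))/4 = -(-11737*(-1/220) + 15711*(-1/2586))/4 = -(1067/20 - 5237/862)/4 = -¼*407507/8620 = -407507/34480 ≈ -11.819)
N - 7388 = -407507/34480 - 7388 = -255145747/34480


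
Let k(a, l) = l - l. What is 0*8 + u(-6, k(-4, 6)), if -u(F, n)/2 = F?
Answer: 12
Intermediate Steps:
k(a, l) = 0
u(F, n) = -2*F
0*8 + u(-6, k(-4, 6)) = 0*8 - 2*(-6) = 0 + 12 = 12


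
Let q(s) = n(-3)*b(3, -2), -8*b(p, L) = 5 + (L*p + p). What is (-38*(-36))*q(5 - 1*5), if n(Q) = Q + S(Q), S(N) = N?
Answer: 2052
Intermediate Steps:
n(Q) = 2*Q (n(Q) = Q + Q = 2*Q)
b(p, L) = -5/8 - p/8 - L*p/8 (b(p, L) = -(5 + (L*p + p))/8 = -(5 + (p + L*p))/8 = -(5 + p + L*p)/8 = -5/8 - p/8 - L*p/8)
q(s) = 3/2 (q(s) = (2*(-3))*(-5/8 - ⅛*3 - ⅛*(-2)*3) = -6*(-5/8 - 3/8 + ¾) = -6*(-¼) = 3/2)
(-38*(-36))*q(5 - 1*5) = -38*(-36)*(3/2) = 1368*(3/2) = 2052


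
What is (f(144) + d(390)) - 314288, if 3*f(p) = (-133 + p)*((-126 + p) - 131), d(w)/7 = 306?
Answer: -937681/3 ≈ -3.1256e+5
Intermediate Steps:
d(w) = 2142 (d(w) = 7*306 = 2142)
f(p) = (-257 + p)*(-133 + p)/3 (f(p) = ((-133 + p)*((-126 + p) - 131))/3 = ((-133 + p)*(-257 + p))/3 = ((-257 + p)*(-133 + p))/3 = (-257 + p)*(-133 + p)/3)
(f(144) + d(390)) - 314288 = ((34181/3 - 130*144 + (⅓)*144²) + 2142) - 314288 = ((34181/3 - 18720 + (⅓)*20736) + 2142) - 314288 = ((34181/3 - 18720 + 6912) + 2142) - 314288 = (-1243/3 + 2142) - 314288 = 5183/3 - 314288 = -937681/3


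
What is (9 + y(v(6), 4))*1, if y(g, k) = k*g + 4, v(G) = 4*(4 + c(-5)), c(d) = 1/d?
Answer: 369/5 ≈ 73.800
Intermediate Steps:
v(G) = 76/5 (v(G) = 4*(4 + 1/(-5)) = 4*(4 - 1/5) = 4*(19/5) = 76/5)
y(g, k) = 4 + g*k (y(g, k) = g*k + 4 = 4 + g*k)
(9 + y(v(6), 4))*1 = (9 + (4 + (76/5)*4))*1 = (9 + (4 + 304/5))*1 = (9 + 324/5)*1 = (369/5)*1 = 369/5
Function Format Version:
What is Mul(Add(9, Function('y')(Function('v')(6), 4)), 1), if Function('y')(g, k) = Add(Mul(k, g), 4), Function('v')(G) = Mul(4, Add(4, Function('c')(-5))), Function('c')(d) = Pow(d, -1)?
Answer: Rational(369, 5) ≈ 73.800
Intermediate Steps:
Function('v')(G) = Rational(76, 5) (Function('v')(G) = Mul(4, Add(4, Pow(-5, -1))) = Mul(4, Add(4, Rational(-1, 5))) = Mul(4, Rational(19, 5)) = Rational(76, 5))
Function('y')(g, k) = Add(4, Mul(g, k)) (Function('y')(g, k) = Add(Mul(g, k), 4) = Add(4, Mul(g, k)))
Mul(Add(9, Function('y')(Function('v')(6), 4)), 1) = Mul(Add(9, Add(4, Mul(Rational(76, 5), 4))), 1) = Mul(Add(9, Add(4, Rational(304, 5))), 1) = Mul(Add(9, Rational(324, 5)), 1) = Mul(Rational(369, 5), 1) = Rational(369, 5)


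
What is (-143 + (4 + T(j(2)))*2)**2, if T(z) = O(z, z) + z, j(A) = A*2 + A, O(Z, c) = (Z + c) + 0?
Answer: 9801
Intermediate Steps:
O(Z, c) = Z + c
j(A) = 3*A (j(A) = 2*A + A = 3*A)
T(z) = 3*z (T(z) = (z + z) + z = 2*z + z = 3*z)
(-143 + (4 + T(j(2)))*2)**2 = (-143 + (4 + 3*(3*2))*2)**2 = (-143 + (4 + 3*6)*2)**2 = (-143 + (4 + 18)*2)**2 = (-143 + 22*2)**2 = (-143 + 44)**2 = (-99)**2 = 9801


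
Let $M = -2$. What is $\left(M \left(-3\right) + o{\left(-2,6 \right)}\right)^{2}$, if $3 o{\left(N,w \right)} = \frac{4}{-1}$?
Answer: $\frac{196}{9} \approx 21.778$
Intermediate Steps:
$o{\left(N,w \right)} = - \frac{4}{3}$ ($o{\left(N,w \right)} = \frac{4 \frac{1}{-1}}{3} = \frac{4 \left(-1\right)}{3} = \frac{1}{3} \left(-4\right) = - \frac{4}{3}$)
$\left(M \left(-3\right) + o{\left(-2,6 \right)}\right)^{2} = \left(\left(-2\right) \left(-3\right) - \frac{4}{3}\right)^{2} = \left(6 - \frac{4}{3}\right)^{2} = \left(\frac{14}{3}\right)^{2} = \frac{196}{9}$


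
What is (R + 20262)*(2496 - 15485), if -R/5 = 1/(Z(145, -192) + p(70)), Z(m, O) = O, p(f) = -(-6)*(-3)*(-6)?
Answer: -22107446857/84 ≈ -2.6318e+8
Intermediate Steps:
p(f) = 108 (p(f) = -3*6*(-6) = -18*(-6) = 108)
R = 5/84 (R = -5/(-192 + 108) = -5/(-84) = -5*(-1/84) = 5/84 ≈ 0.059524)
(R + 20262)*(2496 - 15485) = (5/84 + 20262)*(2496 - 15485) = (1702013/84)*(-12989) = -22107446857/84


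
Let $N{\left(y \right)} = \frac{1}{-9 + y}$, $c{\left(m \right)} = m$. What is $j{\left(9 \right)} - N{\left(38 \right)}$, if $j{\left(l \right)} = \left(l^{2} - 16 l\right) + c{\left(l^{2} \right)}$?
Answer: $\frac{521}{29} \approx 17.966$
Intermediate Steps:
$j{\left(l \right)} = - 16 l + 2 l^{2}$ ($j{\left(l \right)} = \left(l^{2} - 16 l\right) + l^{2} = - 16 l + 2 l^{2}$)
$j{\left(9 \right)} - N{\left(38 \right)} = 2 \cdot 9 \left(-8 + 9\right) - \frac{1}{-9 + 38} = 2 \cdot 9 \cdot 1 - \frac{1}{29} = 18 - \frac{1}{29} = \frac{521}{29}$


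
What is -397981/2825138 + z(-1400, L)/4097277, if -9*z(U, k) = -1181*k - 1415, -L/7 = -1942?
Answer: 30684469563569/104178356543034 ≈ 0.29454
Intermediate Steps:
L = 13594 (L = -7*(-1942) = 13594)
z(U, k) = 1415/9 + 1181*k/9 (z(U, k) = -(-1181*k - 1415)/9 = -(-1415 - 1181*k)/9 = 1415/9 + 1181*k/9)
-397981/2825138 + z(-1400, L)/4097277 = -397981/2825138 + (1415/9 + (1181/9)*13594)/4097277 = -397981*1/2825138 + (1415/9 + 16054514/9)*(1/4097277) = -397981/2825138 + (16055929/9)*(1/4097277) = -397981/2825138 + 16055929/36875493 = 30684469563569/104178356543034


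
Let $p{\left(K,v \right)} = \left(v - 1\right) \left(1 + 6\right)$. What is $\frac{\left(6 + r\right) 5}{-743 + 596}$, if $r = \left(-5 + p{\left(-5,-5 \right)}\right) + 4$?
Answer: $\frac{185}{147} \approx 1.2585$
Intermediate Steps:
$p{\left(K,v \right)} = -7 + 7 v$ ($p{\left(K,v \right)} = \left(-1 + v\right) 7 = -7 + 7 v$)
$r = -43$ ($r = \left(-5 + \left(-7 + 7 \left(-5\right)\right)\right) + 4 = \left(-5 - 42\right) + 4 = -47 + 4 = -43$)
$\frac{\left(6 + r\right) 5}{-743 + 596} = \frac{\left(6 - 43\right) 5}{-743 + 596} = \frac{\left(-37\right) 5}{-147} = \left(-185\right) \left(- \frac{1}{147}\right) = \frac{185}{147}$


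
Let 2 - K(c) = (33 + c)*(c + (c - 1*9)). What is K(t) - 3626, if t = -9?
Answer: -2976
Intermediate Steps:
K(c) = 2 - (-9 + 2*c)*(33 + c) (K(c) = 2 - (33 + c)*(c + (c - 1*9)) = 2 - (33 + c)*(c + (c - 9)) = 2 - (33 + c)*(c + (-9 + c)) = 2 - (33 + c)*(-9 + 2*c) = 2 - (-9 + 2*c)*(33 + c))
K(t) - 3626 = (299 - 57*(-9) - 2*(-9)²) - 3626 = (299 + 513 - 2*81) - 3626 = (299 + 513 - 162) - 3626 = 650 - 3626 = -2976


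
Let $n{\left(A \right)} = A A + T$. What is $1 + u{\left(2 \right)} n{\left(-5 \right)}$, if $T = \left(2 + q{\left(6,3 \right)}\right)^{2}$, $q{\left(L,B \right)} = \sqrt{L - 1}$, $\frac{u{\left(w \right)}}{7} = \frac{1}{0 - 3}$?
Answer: $- \frac{235}{3} - \frac{28 \sqrt{5}}{3} \approx -99.203$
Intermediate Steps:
$u{\left(w \right)} = - \frac{7}{3}$ ($u{\left(w \right)} = \frac{7}{0 - 3} = \frac{7}{-3} = 7 \left(- \frac{1}{3}\right) = - \frac{7}{3}$)
$q{\left(L,B \right)} = \sqrt{-1 + L}$
$T = \left(2 + \sqrt{5}\right)^{2}$ ($T = \left(2 + \sqrt{-1 + 6}\right)^{2} = \left(2 + \sqrt{5}\right)^{2} \approx 17.944$)
$n{\left(A \right)} = A^{2} + \left(2 + \sqrt{5}\right)^{2}$ ($n{\left(A \right)} = A A + \left(2 + \sqrt{5}\right)^{2} = A^{2} + \left(2 + \sqrt{5}\right)^{2}$)
$1 + u{\left(2 \right)} n{\left(-5 \right)} = 1 - \frac{7 \left(\left(-5\right)^{2} + \left(2 + \sqrt{5}\right)^{2}\right)}{3} = 1 - \frac{7 \left(25 + \left(2 + \sqrt{5}\right)^{2}\right)}{3} = 1 - \left(\frac{175}{3} + \frac{7 \left(2 + \sqrt{5}\right)^{2}}{3}\right) = - \frac{172}{3} - \frac{7 \left(2 + \sqrt{5}\right)^{2}}{3}$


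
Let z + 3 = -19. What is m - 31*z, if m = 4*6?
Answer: 706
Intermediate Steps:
z = -22 (z = -3 - 19 = -22)
m = 24
m - 31*z = 24 - 31*(-22) = 24 + 682 = 706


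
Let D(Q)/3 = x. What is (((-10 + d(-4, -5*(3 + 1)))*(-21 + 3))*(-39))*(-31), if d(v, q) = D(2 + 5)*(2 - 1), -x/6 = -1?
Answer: -174096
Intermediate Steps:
x = 6 (x = -6*(-1) = 6)
D(Q) = 18 (D(Q) = 3*6 = 18)
d(v, q) = 18 (d(v, q) = 18*(2 - 1) = 18*1 = 18)
(((-10 + d(-4, -5*(3 + 1)))*(-21 + 3))*(-39))*(-31) = (((-10 + 18)*(-21 + 3))*(-39))*(-31) = ((8*(-18))*(-39))*(-31) = -144*(-39)*(-31) = 5616*(-31) = -174096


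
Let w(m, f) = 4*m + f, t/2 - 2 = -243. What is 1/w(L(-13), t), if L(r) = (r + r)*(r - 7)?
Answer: 1/1598 ≈ 0.00062578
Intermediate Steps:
t = -482 (t = 4 + 2*(-243) = 4 - 486 = -482)
L(r) = 2*r*(-7 + r) (L(r) = (2*r)*(-7 + r) = 2*r*(-7 + r))
w(m, f) = f + 4*m
1/w(L(-13), t) = 1/(-482 + 4*(2*(-13)*(-7 - 13))) = 1/(-482 + 4*(2*(-13)*(-20))) = 1/(-482 + 4*520) = 1/(-482 + 2080) = 1/1598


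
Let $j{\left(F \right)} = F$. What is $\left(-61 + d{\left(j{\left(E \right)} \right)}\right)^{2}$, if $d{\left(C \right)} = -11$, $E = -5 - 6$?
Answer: $5184$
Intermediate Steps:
$E = -11$ ($E = -5 - 6 = -11$)
$\left(-61 + d{\left(j{\left(E \right)} \right)}\right)^{2} = \left(-61 - 11\right)^{2} = \left(-72\right)^{2} = 5184$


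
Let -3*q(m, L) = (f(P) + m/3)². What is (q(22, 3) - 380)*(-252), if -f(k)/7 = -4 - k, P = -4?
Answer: 300832/3 ≈ 1.0028e+5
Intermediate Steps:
f(k) = 28 + 7*k (f(k) = -7*(-4 - k) = 28 + 7*k)
q(m, L) = -m²/27 (q(m, L) = -((28 + 7*(-4)) + m/3)²/3 = -((28 - 28) + m*(⅓))²/3 = -(0 + m/3)²/3 = -m²/9/3 = -m²/27)
(q(22, 3) - 380)*(-252) = (-1/27*22² - 380)*(-252) = (-1/27*484 - 380)*(-252) = (-484/27 - 380)*(-252) = -10744/27*(-252) = 300832/3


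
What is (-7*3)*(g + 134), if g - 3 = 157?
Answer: -6174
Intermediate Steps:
g = 160 (g = 3 + 157 = 160)
(-7*3)*(g + 134) = (-7*3)*(160 + 134) = -21*294 = -6174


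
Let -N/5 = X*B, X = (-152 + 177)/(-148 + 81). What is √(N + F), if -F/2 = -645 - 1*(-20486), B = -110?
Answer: 2*I*√44763437/67 ≈ 199.72*I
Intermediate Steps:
X = -25/67 (X = 25/(-67) = 25*(-1/67) = -25/67 ≈ -0.37313)
N = -13750/67 (N = -(-125)*(-110)/67 = -5*2750/67 = -13750/67 ≈ -205.22)
F = -39682 (F = -2*(-645 - 1*(-20486)) = -2*(-645 + 20486) = -2*19841 = -39682)
√(N + F) = √(-13750/67 - 39682) = √(-2672444/67) = 2*I*√44763437/67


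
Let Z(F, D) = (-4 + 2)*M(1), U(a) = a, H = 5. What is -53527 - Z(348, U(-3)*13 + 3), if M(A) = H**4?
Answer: -52277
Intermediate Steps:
M(A) = 625 (M(A) = 5**4 = 625)
Z(F, D) = -1250 (Z(F, D) = (-4 + 2)*625 = -2*625 = -1250)
-53527 - Z(348, U(-3)*13 + 3) = -53527 - 1*(-1250) = -53527 + 1250 = -52277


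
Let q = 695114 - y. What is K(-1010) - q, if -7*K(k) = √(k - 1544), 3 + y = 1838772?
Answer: 1143655 - I*√2554/7 ≈ 1.1437e+6 - 7.2196*I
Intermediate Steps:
y = 1838769 (y = -3 + 1838772 = 1838769)
q = -1143655 (q = 695114 - 1*1838769 = 695114 - 1838769 = -1143655)
K(k) = -√(-1544 + k)/7 (K(k) = -√(k - 1544)/7 = -√(-1544 + k)/7)
K(-1010) - q = -√(-1544 - 1010)/7 - 1*(-1143655) = -I*√2554/7 + 1143655 = 1143655 - I*√2554/7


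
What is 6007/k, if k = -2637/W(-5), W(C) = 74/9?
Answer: -444518/23733 ≈ -18.730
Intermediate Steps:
W(C) = 74/9 (W(C) = 74*(1/9) = 74/9)
k = -23733/74 (k = -2637/74/9 = -2637*9/74 = -23733/74 ≈ -320.72)
6007/k = 6007/(-23733/74) = 6007*(-74/23733) = -444518/23733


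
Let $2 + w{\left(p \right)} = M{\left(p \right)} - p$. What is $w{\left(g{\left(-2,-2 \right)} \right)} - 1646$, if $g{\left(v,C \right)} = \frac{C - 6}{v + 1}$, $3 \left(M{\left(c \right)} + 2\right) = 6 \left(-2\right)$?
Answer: $-1662$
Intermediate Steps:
$M{\left(c \right)} = -6$ ($M{\left(c \right)} = -2 + \frac{6 \left(-2\right)}{3} = -2 + \frac{1}{3} \left(-12\right) = -2 - 4 = -6$)
$g{\left(v,C \right)} = \frac{-6 + C}{1 + v}$ ($g{\left(v,C \right)} = \frac{C - 6}{1 + v} = \frac{-6 + C}{1 + v}$)
$w{\left(p \right)} = -8 - p$ ($w{\left(p \right)} = -2 - \left(6 + p\right) = -8 - p$)
$w{\left(g{\left(-2,-2 \right)} \right)} - 1646 = \left(-8 - \frac{-6 - 2}{1 - 2}\right) - 1646 = \left(-8 - \frac{1}{-1} \left(-8\right)\right) - 1646 = \left(-8 - \left(-1\right) \left(-8\right)\right) - 1646 = \left(-8 - 8\right) - 1646 = -16 - 1646 = -1662$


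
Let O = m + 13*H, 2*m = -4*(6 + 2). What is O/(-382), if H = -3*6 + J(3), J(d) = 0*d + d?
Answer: 211/382 ≈ 0.55236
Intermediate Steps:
J(d) = d (J(d) = 0 + d = d)
m = -16 (m = (-4*(6 + 2))/2 = (-4*8)/2 = (½)*(-32) = -16)
H = -15 (H = -3*6 + 3 = -18 + 3 = -15)
O = -211 (O = -16 + 13*(-15) = -16 - 195 = -211)
O/(-382) = -211/(-382) = -211*(-1/382) = 211/382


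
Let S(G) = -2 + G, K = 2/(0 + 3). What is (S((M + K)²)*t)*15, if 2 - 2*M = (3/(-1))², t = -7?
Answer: -7595/12 ≈ -632.92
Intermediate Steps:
M = -7/2 (M = 1 - (3/(-1))²/2 = 1 - (3*(-1))²/2 = 1 - ½*(-3)² = 1 - ½*9 = 1 - 9/2 = -7/2 ≈ -3.5000)
K = ⅔ (K = 2/3 = 2*(⅓) = ⅔ ≈ 0.66667)
(S((M + K)²)*t)*15 = ((-2 + (-7/2 + ⅔)²)*(-7))*15 = ((-2 + (-17/6)²)*(-7))*15 = ((-2 + 289/36)*(-7))*15 = ((217/36)*(-7))*15 = -1519/36*15 = -7595/12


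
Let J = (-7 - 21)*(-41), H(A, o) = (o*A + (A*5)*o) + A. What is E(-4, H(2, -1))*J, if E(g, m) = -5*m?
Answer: 57400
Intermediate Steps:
H(A, o) = A + 6*A*o (H(A, o) = (A*o + (5*A)*o) + A = (A*o + 5*A*o) + A = 6*A*o + A = A + 6*A*o)
J = 1148 (J = -28*(-41) = 1148)
E(-4, H(2, -1))*J = -10*(1 + 6*(-1))*1148 = -10*(1 - 6)*1148 = -10*(-5)*1148 = -5*(-10)*1148 = 50*1148 = 57400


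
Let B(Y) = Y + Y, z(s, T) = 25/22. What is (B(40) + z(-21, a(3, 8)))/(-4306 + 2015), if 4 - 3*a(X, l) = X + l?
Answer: -1785/50402 ≈ -0.035415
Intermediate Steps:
a(X, l) = 4/3 - X/3 - l/3 (a(X, l) = 4/3 - (X + l)/3 = 4/3 + (-X/3 - l/3) = 4/3 - X/3 - l/3)
z(s, T) = 25/22 (z(s, T) = 25*(1/22) = 25/22)
B(Y) = 2*Y
(B(40) + z(-21, a(3, 8)))/(-4306 + 2015) = (2*40 + 25/22)/(-4306 + 2015) = (80 + 25/22)/(-2291) = (1785/22)*(-1/2291) = -1785/50402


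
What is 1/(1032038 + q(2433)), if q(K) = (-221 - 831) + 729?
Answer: 1/1031715 ≈ 9.6926e-7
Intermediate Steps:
q(K) = -323 (q(K) = -1052 + 729 = -323)
1/(1032038 + q(2433)) = 1/(1032038 - 323) = 1/1031715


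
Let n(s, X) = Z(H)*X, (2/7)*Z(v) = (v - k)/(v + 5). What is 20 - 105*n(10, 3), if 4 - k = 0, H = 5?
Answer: -361/4 ≈ -90.250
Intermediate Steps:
k = 4 (k = 4 - 1*0 = 4 + 0 = 4)
Z(v) = 7*(-4 + v)/(2*(5 + v)) (Z(v) = 7*((v - 1*4)/(v + 5))/2 = 7*((v - 4)/(5 + v))/2 = 7*((-4 + v)/(5 + v))/2 = 7*(-4 + v)/(2*(5 + v)))
n(s, X) = 7*X/20 (n(s, X) = (7*(-4 + 5)/(2*(5 + 5)))*X = ((7/2)*1/10)*X = ((7/2)*(⅒)*1)*X = 7*X/20)
20 - 105*n(10, 3) = 20 - 147*3/4 = 20 - 105*21/20 = 20 - 441/4 = -361/4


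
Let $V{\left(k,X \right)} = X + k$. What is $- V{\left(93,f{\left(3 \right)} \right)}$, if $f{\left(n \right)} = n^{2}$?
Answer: $-102$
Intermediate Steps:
$- V{\left(93,f{\left(3 \right)} \right)} = - (3^{2} + 93) = - (9 + 93) = \left(-1\right) 102 = -102$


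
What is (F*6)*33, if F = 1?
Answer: 198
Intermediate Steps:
(F*6)*33 = (1*6)*33 = 6*33 = 198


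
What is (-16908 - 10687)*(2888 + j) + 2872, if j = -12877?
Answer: 275649327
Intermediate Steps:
(-16908 - 10687)*(2888 + j) + 2872 = (-16908 - 10687)*(2888 - 12877) + 2872 = -27595*(-9989) + 2872 = 275646455 + 2872 = 275649327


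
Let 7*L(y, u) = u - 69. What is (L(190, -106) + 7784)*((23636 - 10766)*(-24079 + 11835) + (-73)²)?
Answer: -1222624044809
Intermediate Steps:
L(y, u) = -69/7 + u/7 (L(y, u) = (u - 69)/7 = (-69 + u)/7 = -69/7 + u/7)
(L(190, -106) + 7784)*((23636 - 10766)*(-24079 + 11835) + (-73)²) = ((-69/7 + (⅐)*(-106)) + 7784)*((23636 - 10766)*(-24079 + 11835) + (-73)²) = ((-69/7 - 106/7) + 7784)*(12870*(-12244) + 5329) = (-25 + 7784)*(-157580280 + 5329) = 7759*(-157574951) = -1222624044809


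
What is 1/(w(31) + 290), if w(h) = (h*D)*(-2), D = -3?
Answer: 1/476 ≈ 0.0021008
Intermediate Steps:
w(h) = 6*h (w(h) = (h*(-3))*(-2) = -3*h*(-2) = 6*h)
1/(w(31) + 290) = 1/(6*31 + 290) = 1/(186 + 290) = 1/476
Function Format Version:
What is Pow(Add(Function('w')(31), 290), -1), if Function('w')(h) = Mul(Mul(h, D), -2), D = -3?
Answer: Rational(1, 476) ≈ 0.0021008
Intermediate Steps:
Function('w')(h) = Mul(6, h) (Function('w')(h) = Mul(Mul(h, -3), -2) = Mul(Mul(-3, h), -2) = Mul(6, h))
Pow(Add(Function('w')(31), 290), -1) = Pow(Add(Mul(6, 31), 290), -1) = Pow(Add(186, 290), -1) = Pow(476, -1) = Rational(1, 476)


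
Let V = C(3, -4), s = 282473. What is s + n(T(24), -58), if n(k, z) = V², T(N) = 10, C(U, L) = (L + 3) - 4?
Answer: 282498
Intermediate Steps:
C(U, L) = -1 + L (C(U, L) = (3 + L) - 4 = -1 + L)
V = -5 (V = -1 - 4 = -5)
n(k, z) = 25 (n(k, z) = (-5)² = 25)
s + n(T(24), -58) = 282473 + 25 = 282498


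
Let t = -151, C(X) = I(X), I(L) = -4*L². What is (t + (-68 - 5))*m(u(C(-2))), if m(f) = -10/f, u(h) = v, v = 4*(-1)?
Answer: -560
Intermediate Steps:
v = -4
C(X) = -4*X²
u(h) = -4
(t + (-68 - 5))*m(u(C(-2))) = (-151 + (-68 - 5))*(-10/(-4)) = (-151 - 73)*(-10*(-¼)) = -224*5/2 = -560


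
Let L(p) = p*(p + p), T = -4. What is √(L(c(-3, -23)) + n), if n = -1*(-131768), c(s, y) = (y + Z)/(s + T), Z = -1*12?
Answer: √131818 ≈ 363.07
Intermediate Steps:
Z = -12
c(s, y) = (-12 + y)/(-4 + s) (c(s, y) = (y - 12)/(s - 4) = (-12 + y)/(-4 + s))
n = 131768
L(p) = 2*p² (L(p) = p*(2*p) = 2*p²)
√(L(c(-3, -23)) + n) = √(2*((-12 - 23)/(-4 - 3))² + 131768) = √(2*(-35/(-7))² + 131768) = √(2*(-⅐*(-35))² + 131768) = √(2*5² + 131768) = √(2*25 + 131768) = √(50 + 131768) = √131818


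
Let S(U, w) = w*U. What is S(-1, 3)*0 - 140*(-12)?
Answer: 1680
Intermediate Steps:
S(U, w) = U*w
S(-1, 3)*0 - 140*(-12) = -1*3*0 - 140*(-12) = -3*0 + 1680 = 0 + 1680 = 1680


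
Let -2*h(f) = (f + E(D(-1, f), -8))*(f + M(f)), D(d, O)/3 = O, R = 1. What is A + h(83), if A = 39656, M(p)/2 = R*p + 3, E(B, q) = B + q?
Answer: -1654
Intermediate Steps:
D(d, O) = 3*O
M(p) = 6 + 2*p (M(p) = 2*(1*p + 3) = 2*(p + 3) = 2*(3 + p) = 6 + 2*p)
h(f) = -(-8 + 4*f)*(6 + 3*f)/2 (h(f) = -(f + (3*f - 8))*(f + (6 + 2*f))/2 = -(f + (-8 + 3*f))*(6 + 3*f)/2 = -(-8 + 4*f)*(6 + 3*f)/2)
A + h(83) = 39656 + (24 - 6*83²) = 39656 + (24 - 6*6889) = 39656 + (24 - 41334) = 39656 - 41310 = -1654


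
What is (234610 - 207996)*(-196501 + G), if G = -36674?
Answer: -6205719450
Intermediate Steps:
(234610 - 207996)*(-196501 + G) = (234610 - 207996)*(-196501 - 36674) = 26614*(-233175) = -6205719450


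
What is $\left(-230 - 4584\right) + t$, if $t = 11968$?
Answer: $7154$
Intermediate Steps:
$\left(-230 - 4584\right) + t = \left(-230 - 4584\right) + 11968 = -4814 + 11968 = 7154$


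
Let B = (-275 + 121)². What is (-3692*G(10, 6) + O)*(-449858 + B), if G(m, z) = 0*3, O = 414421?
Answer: -176602193782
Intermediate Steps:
G(m, z) = 0
B = 23716 (B = (-154)² = 23716)
(-3692*G(10, 6) + O)*(-449858 + B) = (-3692*0 + 414421)*(-449858 + 23716) = (0 + 414421)*(-426142) = 414421*(-426142) = -176602193782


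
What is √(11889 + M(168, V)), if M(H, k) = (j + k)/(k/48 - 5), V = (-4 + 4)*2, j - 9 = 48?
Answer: 14*√1515/5 ≈ 108.98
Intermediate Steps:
j = 57 (j = 9 + 48 = 57)
V = 0 (V = 0*2 = 0)
M(H, k) = (57 + k)/(-5 + k/48) (M(H, k) = (57 + k)/(k/48 - 5) = (57 + k)/(-5 + k/48))
√(11889 + M(168, V)) = √(11889 + 48*(57 + 0)/(-240 + 0)) = √(11889 + 48*57/(-240)) = √(11889 + 48*(-1/240)*57) = √(11889 - 57/5) = √(59388/5) = 14*√1515/5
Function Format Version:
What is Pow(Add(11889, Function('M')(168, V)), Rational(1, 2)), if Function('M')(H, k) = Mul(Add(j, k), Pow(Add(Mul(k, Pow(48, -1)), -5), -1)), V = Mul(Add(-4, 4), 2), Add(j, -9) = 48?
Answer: Mul(Rational(14, 5), Pow(1515, Rational(1, 2))) ≈ 108.98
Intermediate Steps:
j = 57 (j = Add(9, 48) = 57)
V = 0 (V = Mul(0, 2) = 0)
Function('M')(H, k) = Mul(Pow(Add(-5, Mul(Rational(1, 48), k)), -1), Add(57, k)) (Function('M')(H, k) = Mul(Add(57, k), Pow(Add(Mul(k, Pow(48, -1)), -5), -1)) = Mul(Add(57, k), Pow(Add(Mul(k, Rational(1, 48)), -5), -1)) = Mul(Add(57, k), Pow(Add(Mul(Rational(1, 48), k), -5), -1)) = Mul(Add(57, k), Pow(Add(-5, Mul(Rational(1, 48), k)), -1)) = Mul(Pow(Add(-5, Mul(Rational(1, 48), k)), -1), Add(57, k)))
Pow(Add(11889, Function('M')(168, V)), Rational(1, 2)) = Pow(Add(11889, Mul(48, Pow(Add(-240, 0), -1), Add(57, 0))), Rational(1, 2)) = Pow(Add(11889, Mul(48, Pow(-240, -1), 57)), Rational(1, 2)) = Pow(Add(11889, Mul(48, Rational(-1, 240), 57)), Rational(1, 2)) = Pow(Add(11889, Rational(-57, 5)), Rational(1, 2)) = Pow(Rational(59388, 5), Rational(1, 2)) = Mul(Rational(14, 5), Pow(1515, Rational(1, 2)))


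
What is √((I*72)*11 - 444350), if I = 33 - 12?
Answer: I*√427718 ≈ 654.0*I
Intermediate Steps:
I = 21
√((I*72)*11 - 444350) = √((21*72)*11 - 444350) = √(1512*11 - 444350) = √(16632 - 444350) = √(-427718) = I*√427718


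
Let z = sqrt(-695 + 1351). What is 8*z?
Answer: 32*sqrt(41) ≈ 204.90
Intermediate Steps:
z = 4*sqrt(41) (z = sqrt(656) = 4*sqrt(41) ≈ 25.612)
8*z = 8*(4*sqrt(41)) = 32*sqrt(41)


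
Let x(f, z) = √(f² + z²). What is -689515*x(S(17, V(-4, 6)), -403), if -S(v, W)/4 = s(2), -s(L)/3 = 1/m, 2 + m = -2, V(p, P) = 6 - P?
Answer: -11721755*√562 ≈ -2.7788e+8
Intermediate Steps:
m = -4 (m = -2 - 2 = -4)
s(L) = ¾ (s(L) = -3/(-4) = -3*(-¼) = ¾)
S(v, W) = -3 (S(v, W) = -4*¾ = -3)
-689515*x(S(17, V(-4, 6)), -403) = -689515*√((-3)² + (-403)²) = -689515*√(9 + 162409) = -689515*√162418 = -689515*17*√562 = -11721755*√562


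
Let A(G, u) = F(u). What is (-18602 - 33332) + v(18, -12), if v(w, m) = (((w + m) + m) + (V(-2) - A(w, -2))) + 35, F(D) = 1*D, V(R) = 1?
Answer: -51902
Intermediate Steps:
F(D) = D
A(G, u) = u
v(w, m) = 38 + w + 2*m (v(w, m) = (((w + m) + m) + (1 - 1*(-2))) + 35 = (((m + w) + m) + (1 + 2)) + 35 = ((w + 2*m) + 3) + 35 = (3 + w + 2*m) + 35 = 38 + w + 2*m)
(-18602 - 33332) + v(18, -12) = (-18602 - 33332) + (38 + 18 + 2*(-12)) = -51934 + (38 + 18 - 24) = -51934 + 32 = -51902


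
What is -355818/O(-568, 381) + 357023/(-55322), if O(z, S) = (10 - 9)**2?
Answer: -19684920419/55322 ≈ -3.5582e+5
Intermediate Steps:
O(z, S) = 1 (O(z, S) = 1**2 = 1)
-355818/O(-568, 381) + 357023/(-55322) = -355818/1 + 357023/(-55322) = -355818*1 + 357023*(-1/55322) = -355818 - 357023/55322 = -19684920419/55322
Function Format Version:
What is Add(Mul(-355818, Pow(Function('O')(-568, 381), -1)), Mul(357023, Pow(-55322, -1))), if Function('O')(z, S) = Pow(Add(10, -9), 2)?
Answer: Rational(-19684920419, 55322) ≈ -3.5582e+5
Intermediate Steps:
Function('O')(z, S) = 1 (Function('O')(z, S) = Pow(1, 2) = 1)
Add(Mul(-355818, Pow(Function('O')(-568, 381), -1)), Mul(357023, Pow(-55322, -1))) = Add(Mul(-355818, Pow(1, -1)), Mul(357023, Pow(-55322, -1))) = Add(Mul(-355818, 1), Mul(357023, Rational(-1, 55322))) = Add(-355818, Rational(-357023, 55322)) = Rational(-19684920419, 55322)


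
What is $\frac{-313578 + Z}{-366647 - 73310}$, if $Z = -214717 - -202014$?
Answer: $\frac{326281}{439957} \approx 0.74162$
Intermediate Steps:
$Z = -12703$ ($Z = -214717 + 202014 = -12703$)
$\frac{-313578 + Z}{-366647 - 73310} = \frac{-313578 - 12703}{-366647 - 73310} = - \frac{326281}{-439957} = \left(-326281\right) \left(- \frac{1}{439957}\right) = \frac{326281}{439957}$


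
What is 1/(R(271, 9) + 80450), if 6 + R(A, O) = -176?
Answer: 1/80268 ≈ 1.2458e-5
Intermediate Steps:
R(A, O) = -182 (R(A, O) = -6 - 176 = -182)
1/(R(271, 9) + 80450) = 1/(-182 + 80450) = 1/80268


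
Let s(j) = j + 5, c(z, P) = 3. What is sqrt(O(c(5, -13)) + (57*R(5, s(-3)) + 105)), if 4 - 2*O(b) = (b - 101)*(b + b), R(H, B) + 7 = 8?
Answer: sqrt(458) ≈ 21.401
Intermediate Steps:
s(j) = 5 + j
R(H, B) = 1 (R(H, B) = -7 + 8 = 1)
O(b) = 2 - b*(-101 + b) (O(b) = 2 - (b - 101)*(b + b)/2 = 2 - (-101 + b)*2*b/2 = 2 - b*(-101 + b))
sqrt(O(c(5, -13)) + (57*R(5, s(-3)) + 105)) = sqrt((2 - 1*3**2 + 101*3) + (57*1 + 105)) = sqrt((2 - 1*9 + 303) + (57 + 105)) = sqrt((2 - 9 + 303) + 162) = sqrt(296 + 162) = sqrt(458)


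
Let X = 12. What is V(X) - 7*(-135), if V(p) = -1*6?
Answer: 939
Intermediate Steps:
V(p) = -6
V(X) - 7*(-135) = -6 - 7*(-135) = -6 + 945 = 939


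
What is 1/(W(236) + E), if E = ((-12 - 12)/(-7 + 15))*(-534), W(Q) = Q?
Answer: 1/1838 ≈ 0.00054407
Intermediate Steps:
E = 1602 (E = -24/8*(-534) = -24*1/8*(-534) = -3*(-534) = 1602)
1/(W(236) + E) = 1/(236 + 1602) = 1/1838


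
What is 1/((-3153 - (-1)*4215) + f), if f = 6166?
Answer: 1/7228 ≈ 0.00013835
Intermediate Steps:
1/((-3153 - (-1)*4215) + f) = 1/((-3153 - (-1)*4215) + 6166) = 1/((-3153 - 1*(-4215)) + 6166) = 1/((-3153 + 4215) + 6166) = 1/(1062 + 6166) = 1/7228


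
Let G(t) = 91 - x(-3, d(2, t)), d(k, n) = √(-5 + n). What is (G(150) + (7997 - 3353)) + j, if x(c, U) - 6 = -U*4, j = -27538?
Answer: -22809 + 4*√145 ≈ -22761.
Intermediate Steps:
x(c, U) = 6 - 4*U (x(c, U) = 6 - U*4 = 6 - 4*U)
G(t) = 85 + 4*√(-5 + t) (G(t) = 91 - (6 - 4*√(-5 + t)) = 91 + (-6 + 4*√(-5 + t)) = 85 + 4*√(-5 + t))
(G(150) + (7997 - 3353)) + j = ((85 + 4*√(-5 + 150)) + (7997 - 3353)) - 27538 = ((85 + 4*√145) + 4644) - 27538 = (4729 + 4*√145) - 27538 = -22809 + 4*√145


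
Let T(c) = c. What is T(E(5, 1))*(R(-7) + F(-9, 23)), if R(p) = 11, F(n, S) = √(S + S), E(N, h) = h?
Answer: 11 + √46 ≈ 17.782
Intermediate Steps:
F(n, S) = √2*√S (F(n, S) = √(2*S) = √2*√S)
T(E(5, 1))*(R(-7) + F(-9, 23)) = 1*(11 + √2*√23) = 1*(11 + √46) = 11 + √46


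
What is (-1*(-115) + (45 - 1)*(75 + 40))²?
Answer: 26780625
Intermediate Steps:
(-1*(-115) + (45 - 1)*(75 + 40))² = (115 + 44*115)² = (115 + 5060)² = 5175² = 26780625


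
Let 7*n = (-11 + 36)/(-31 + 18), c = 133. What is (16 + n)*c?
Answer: 27189/13 ≈ 2091.5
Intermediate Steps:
n = -25/91 (n = ((-11 + 36)/(-31 + 18))/7 = (25/(-13))/7 = (25*(-1/13))/7 = (1/7)*(-25/13) = -25/91 ≈ -0.27473)
(16 + n)*c = (16 - 25/91)*133 = (1431/91)*133 = 27189/13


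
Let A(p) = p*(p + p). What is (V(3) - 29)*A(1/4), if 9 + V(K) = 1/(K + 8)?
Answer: -417/88 ≈ -4.7386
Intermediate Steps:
V(K) = -9 + 1/(8 + K) (V(K) = -9 + 1/(K + 8) = -9 + 1/(8 + K))
A(p) = 2*p² (A(p) = p*(2*p) = 2*p²)
(V(3) - 29)*A(1/4) = ((-71 - 9*3)/(8 + 3) - 29)*(2*(1/4)²) = ((-71 - 27)/11 - 29)*(2*(¼)²) = ((1/11)*(-98) - 29)*(2*(1/16)) = (-98/11 - 29)*(⅛) = -417/11*⅛ = -417/88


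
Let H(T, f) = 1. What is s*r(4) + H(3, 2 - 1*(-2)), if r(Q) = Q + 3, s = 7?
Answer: 50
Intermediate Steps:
r(Q) = 3 + Q
s*r(4) + H(3, 2 - 1*(-2)) = 7*(3 + 4) + 1 = 7*7 + 1 = 49 + 1 = 50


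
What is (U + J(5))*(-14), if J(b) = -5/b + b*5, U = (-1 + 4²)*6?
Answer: -1596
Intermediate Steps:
U = 90 (U = (-1 + 16)*6 = 15*6 = 90)
J(b) = -5/b + 5*b
(U + J(5))*(-14) = (90 + (-5/5 + 5*5))*(-14) = (90 + (-5*⅕ + 25))*(-14) = (90 + (-1 + 25))*(-14) = (90 + 24)*(-14) = 114*(-14) = -1596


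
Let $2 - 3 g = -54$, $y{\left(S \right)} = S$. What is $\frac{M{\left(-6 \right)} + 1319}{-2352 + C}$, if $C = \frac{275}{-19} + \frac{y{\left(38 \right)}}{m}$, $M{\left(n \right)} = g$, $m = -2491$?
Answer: $- \frac{189931277}{336010665} \approx -0.56525$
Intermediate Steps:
$g = \frac{56}{3}$ ($g = \frac{2}{3} - -18 = \frac{2}{3} + 18 = \frac{56}{3} \approx 18.667$)
$M{\left(n \right)} = \frac{56}{3}$
$C = - \frac{685747}{47329}$ ($C = \frac{275}{-19} + \frac{38}{-2491} = 275 \left(- \frac{1}{19}\right) + 38 \left(- \frac{1}{2491}\right) = - \frac{275}{19} - \frac{38}{2491} = - \frac{685747}{47329} \approx -14.489$)
$\frac{M{\left(-6 \right)} + 1319}{-2352 + C} = \frac{\frac{56}{3} + 1319}{-2352 - \frac{685747}{47329}} = \frac{4013}{3 \left(- \frac{112003555}{47329}\right)} = \frac{4013}{3} \left(- \frac{47329}{112003555}\right) = - \frac{189931277}{336010665}$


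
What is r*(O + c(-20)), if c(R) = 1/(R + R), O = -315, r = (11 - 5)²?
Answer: -113409/10 ≈ -11341.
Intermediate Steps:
r = 36 (r = 6² = 36)
c(R) = 1/(2*R)
r*(O + c(-20)) = 36*(-315 + (½)/(-20)) = 36*(-315 + (½)*(-1/20)) = 36*(-315 - 1/40) = 36*(-12601/40) = -113409/10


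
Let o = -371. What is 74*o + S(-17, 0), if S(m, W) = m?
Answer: -27471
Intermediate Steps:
74*o + S(-17, 0) = 74*(-371) - 17 = -27454 - 17 = -27471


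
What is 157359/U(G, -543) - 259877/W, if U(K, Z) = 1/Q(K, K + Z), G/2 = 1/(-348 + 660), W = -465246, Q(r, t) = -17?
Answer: -1244580710461/465246 ≈ -2.6751e+6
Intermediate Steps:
G = 1/156 (G = 2/(-348 + 660) = 2/312 = 2*(1/312) = 1/156 ≈ 0.0064103)
U(K, Z) = -1/17 (U(K, Z) = 1/(-17) = -1/17)
157359/U(G, -543) - 259877/W = 157359/(-1/17) - 259877/(-465246) = 157359*(-17) - 259877*(-1/465246) = -2675103 + 259877/465246 = -1244580710461/465246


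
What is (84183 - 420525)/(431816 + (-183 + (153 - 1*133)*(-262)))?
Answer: -112114/142131 ≈ -0.78881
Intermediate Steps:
(84183 - 420525)/(431816 + (-183 + (153 - 1*133)*(-262))) = -336342/(431816 + (-183 + (153 - 133)*(-262))) = -336342/(431816 + (-183 + 20*(-262))) = -336342/(431816 + (-183 - 5240)) = -336342/(431816 - 5423) = -336342/426393 = -336342*1/426393 = -112114/142131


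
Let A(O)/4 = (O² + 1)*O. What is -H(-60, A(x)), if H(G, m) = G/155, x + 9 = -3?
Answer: 12/31 ≈ 0.38710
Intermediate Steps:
x = -12 (x = -9 - 3 = -12)
A(O) = 4*O*(1 + O²) (A(O) = 4*((O² + 1)*O) = 4*((1 + O²)*O) = 4*(O*(1 + O²)) = 4*O*(1 + O²))
H(G, m) = G/155 (H(G, m) = G*(1/155) = G/155)
-H(-60, A(x)) = -(-60)/155 = -1*(-12/31) = 12/31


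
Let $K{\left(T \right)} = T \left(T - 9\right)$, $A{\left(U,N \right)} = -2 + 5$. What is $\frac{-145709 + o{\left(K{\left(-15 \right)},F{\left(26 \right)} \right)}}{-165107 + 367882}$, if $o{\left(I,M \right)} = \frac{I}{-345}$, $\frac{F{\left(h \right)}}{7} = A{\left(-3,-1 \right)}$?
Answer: $- \frac{3351331}{4663825} \approx -0.71858$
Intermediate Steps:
$A{\left(U,N \right)} = 3$
$K{\left(T \right)} = T \left(-9 + T\right)$
$F{\left(h \right)} = 21$ ($F{\left(h \right)} = 7 \cdot 3 = 21$)
$o{\left(I,M \right)} = - \frac{I}{345}$ ($o{\left(I,M \right)} = I \left(- \frac{1}{345}\right) = - \frac{I}{345}$)
$\frac{-145709 + o{\left(K{\left(-15 \right)},F{\left(26 \right)} \right)}}{-165107 + 367882} = \frac{-145709 - \frac{\left(-15\right) \left(-9 - 15\right)}{345}}{-165107 + 367882} = \frac{-145709 - \frac{\left(-15\right) \left(-24\right)}{345}}{202775} = \left(-145709 - \frac{24}{23}\right) \frac{1}{202775} = \left(- \frac{3351331}{23}\right) \frac{1}{202775} = - \frac{3351331}{4663825}$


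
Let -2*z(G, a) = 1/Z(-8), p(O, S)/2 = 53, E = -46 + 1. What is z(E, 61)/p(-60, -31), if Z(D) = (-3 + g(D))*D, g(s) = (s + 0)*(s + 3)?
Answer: 1/62752 ≈ 1.5936e-5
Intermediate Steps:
E = -45
p(O, S) = 106 (p(O, S) = 2*53 = 106)
g(s) = s*(3 + s)
Z(D) = D*(-3 + D*(3 + D)) (Z(D) = (-3 + D*(3 + D))*D = D*(-3 + D*(3 + D)))
z(G, a) = 1/592 (z(G, a) = -(-1/(8*(-3 - 8*(3 - 8))))/2 = -(-1/(8*(-3 - 8*(-5))))/2 = -(-1/(8*(-3 + 40)))/2 = -1/(2*((-8*37))) = -½/(-296) = -½*(-1/296) = 1/592)
z(E, 61)/p(-60, -31) = (1/592)/106 = (1/592)*(1/106) = 1/62752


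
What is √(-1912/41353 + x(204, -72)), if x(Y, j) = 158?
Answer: √270112089286/41353 ≈ 12.568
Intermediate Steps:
√(-1912/41353 + x(204, -72)) = √(-1912/41353 + 158) = √(6531862/41353) = √270112089286/41353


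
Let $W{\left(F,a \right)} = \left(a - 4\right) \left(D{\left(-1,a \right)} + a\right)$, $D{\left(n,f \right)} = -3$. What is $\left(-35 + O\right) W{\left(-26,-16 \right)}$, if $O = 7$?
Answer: $-10640$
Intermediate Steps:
$W{\left(F,a \right)} = \left(-4 + a\right) \left(-3 + a\right)$ ($W{\left(F,a \right)} = \left(a - 4\right) \left(-3 + a\right) = \left(-4 + a\right) \left(-3 + a\right)$)
$\left(-35 + O\right) W{\left(-26,-16 \right)} = \left(-35 + 7\right) \left(12 + \left(-16\right)^{2} - -112\right) = - 28 \left(12 + 256 + 112\right) = \left(-28\right) 380 = -10640$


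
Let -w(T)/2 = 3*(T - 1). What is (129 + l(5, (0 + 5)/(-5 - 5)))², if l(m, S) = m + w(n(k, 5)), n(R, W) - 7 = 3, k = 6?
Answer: 6400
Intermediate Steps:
n(R, W) = 10 (n(R, W) = 7 + 3 = 10)
w(T) = 6 - 6*T (w(T) = -6*(T - 1) = -6*(-1 + T) = -2*(-3 + 3*T) = 6 - 6*T)
l(m, S) = -54 + m (l(m, S) = m + (6 - 6*10) = m + (6 - 60) = m - 54 = -54 + m)
(129 + l(5, (0 + 5)/(-5 - 5)))² = (129 + (-54 + 5))² = (129 - 49)² = 80² = 6400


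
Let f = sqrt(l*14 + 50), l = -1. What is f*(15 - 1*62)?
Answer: -282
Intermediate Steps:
f = 6 (f = sqrt(-1*14 + 50) = sqrt(-14 + 50) = sqrt(36) = 6)
f*(15 - 1*62) = 6*(15 - 1*62) = 6*(15 - 62) = 6*(-47) = -282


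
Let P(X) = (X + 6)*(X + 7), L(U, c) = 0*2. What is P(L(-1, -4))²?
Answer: 1764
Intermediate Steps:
L(U, c) = 0
P(X) = (6 + X)*(7 + X)
P(L(-1, -4))² = (42 + 0² + 13*0)² = (42 + 0 + 0)² = 42² = 1764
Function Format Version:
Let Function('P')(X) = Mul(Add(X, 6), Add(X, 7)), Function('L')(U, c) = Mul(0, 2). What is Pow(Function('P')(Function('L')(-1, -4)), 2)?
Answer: 1764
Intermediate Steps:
Function('L')(U, c) = 0
Function('P')(X) = Mul(Add(6, X), Add(7, X))
Pow(Function('P')(Function('L')(-1, -4)), 2) = Pow(Add(42, Pow(0, 2), Mul(13, 0)), 2) = Pow(Add(42, 0, 0), 2) = Pow(42, 2) = 1764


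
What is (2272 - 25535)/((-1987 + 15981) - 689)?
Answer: -23263/13305 ≈ -1.7484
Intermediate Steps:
(2272 - 25535)/((-1987 + 15981) - 689) = -23263/(13994 - 689) = -23263/13305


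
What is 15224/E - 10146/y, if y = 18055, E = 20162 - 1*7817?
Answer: 5984678/8915559 ≈ 0.67126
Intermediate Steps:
E = 12345 (E = 20162 - 7817 = 12345)
15224/E - 10146/y = 15224/12345 - 10146/18055 = 5984678/8915559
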